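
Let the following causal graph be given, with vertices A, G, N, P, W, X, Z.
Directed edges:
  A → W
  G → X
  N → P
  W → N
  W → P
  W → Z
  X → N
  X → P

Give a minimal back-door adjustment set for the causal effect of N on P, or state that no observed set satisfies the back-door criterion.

desc(N)\{N}={P}; candidates ⊆ {A,G,W,X,Z}.
size 0: {}; under {} N still reaches {A,G,P,W,X,Z} ∋ P.
size 1: {A}, {G}, {W} …(+2); under {A} N still reaches {G,P,W,X,Z} ∋ P.
{W,X}: N⊥P given {W,X} in G with N→· removed — back-door holds.

N→P: minimal back-door set {W, X}.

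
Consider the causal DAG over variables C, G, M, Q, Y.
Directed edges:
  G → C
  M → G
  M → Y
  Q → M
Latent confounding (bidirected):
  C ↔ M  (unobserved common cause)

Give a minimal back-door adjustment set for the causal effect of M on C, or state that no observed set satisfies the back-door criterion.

desc(M)\{M}={C,G,Y}; candidates ⊆ {Q}.
M↔C: latent back-door arc(s) into M.
size 0: {}; under {} M still reaches {C,Q} ∋ C.
size 1: {Q}; under {Q} M still reaches {C} ∋ C.
M↔C cannot be blocked by any observed set — no back-door set.

M→C: no observed back-door set.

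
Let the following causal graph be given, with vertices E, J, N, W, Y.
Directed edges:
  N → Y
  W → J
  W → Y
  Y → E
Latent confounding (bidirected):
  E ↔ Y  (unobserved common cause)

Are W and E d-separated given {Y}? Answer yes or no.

Bayes-Ball from W | {Y} reaches {E,J,N}.
E ∈ reach(W|{Y}) ⇒ W ⊥̸ E | {Y}.

No — W and E are d-connected given {Y}.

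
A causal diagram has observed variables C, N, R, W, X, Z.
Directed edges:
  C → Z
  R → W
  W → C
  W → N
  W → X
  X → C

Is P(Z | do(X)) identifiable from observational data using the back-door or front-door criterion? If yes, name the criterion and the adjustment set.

desc(X)\{X}={C,Z}; candidates ⊆ {N,R,W}.
size 0: {}; under {} X still reaches {C,N,R,W,Z} ∋ Z.
{W}: X⊥Z given {W} in G with X→· removed — back-door holds.
P(Z|do(X)) = Σ_{W} P(Z|X,W)·P(W).

P(Z|do(X)): backdoor, adjust for {W}.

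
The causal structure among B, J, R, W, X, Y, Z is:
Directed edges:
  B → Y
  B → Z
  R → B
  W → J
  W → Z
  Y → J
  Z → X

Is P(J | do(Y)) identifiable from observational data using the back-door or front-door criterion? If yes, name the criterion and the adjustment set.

P(J|do(Y)): backdoor, adjust for ∅.

desc(Y)\{Y}={J}; candidates ⊆ {B,R,W,X,Z}.
∅: Y⊥J given ∅ in G with Y→· removed — back-door holds.
P(J|do(Y)) = P(J|Y) — no adjustment needed.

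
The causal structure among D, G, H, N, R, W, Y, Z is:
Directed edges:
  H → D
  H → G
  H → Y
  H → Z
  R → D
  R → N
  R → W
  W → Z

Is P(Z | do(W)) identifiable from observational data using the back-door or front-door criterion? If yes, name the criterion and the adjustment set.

P(Z|do(W)): backdoor, adjust for ∅.

desc(W)\{W}={Z}; candidates ⊆ {D,G,H,N,R,Y}.
∅: W⊥Z given ∅ in G with W→· removed — back-door holds.
P(Z|do(W)) = P(Z|W) — no adjustment needed.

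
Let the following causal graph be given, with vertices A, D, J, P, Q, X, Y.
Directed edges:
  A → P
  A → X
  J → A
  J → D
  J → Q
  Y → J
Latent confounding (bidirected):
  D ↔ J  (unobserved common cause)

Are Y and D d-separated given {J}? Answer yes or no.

Bayes-Ball from Y | {J} reaches {D}.
D ∈ reach(Y|{J}) ⇒ Y ⊥̸ D | {J}.

No — Y and D are d-connected given {J}.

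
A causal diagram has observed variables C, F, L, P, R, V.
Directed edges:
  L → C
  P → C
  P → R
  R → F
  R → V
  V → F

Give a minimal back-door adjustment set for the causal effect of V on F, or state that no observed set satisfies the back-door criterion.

desc(V)\{V}={F}; candidates ⊆ {C,L,P,R}.
size 0: {}; under {} V still reaches {C,F,P,R} ∋ F.
{R}: V⊥F given {R} in G with V→· removed — back-door holds.

V→F: minimal back-door set {R}.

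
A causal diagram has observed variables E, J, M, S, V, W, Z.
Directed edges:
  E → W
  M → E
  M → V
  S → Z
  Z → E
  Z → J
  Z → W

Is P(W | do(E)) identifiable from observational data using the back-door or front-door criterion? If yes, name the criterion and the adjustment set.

P(W|do(E)): backdoor, adjust for {Z}.

desc(E)\{E}={W}; candidates ⊆ {J,M,S,V,Z}.
size 0: {}; under {} E still reaches {J,M,S,V,W,Z} ∋ W.
{Z}: E⊥W given {Z} in G with E→· removed — back-door holds.
P(W|do(E)) = Σ_{Z} P(W|E,Z)·P(Z).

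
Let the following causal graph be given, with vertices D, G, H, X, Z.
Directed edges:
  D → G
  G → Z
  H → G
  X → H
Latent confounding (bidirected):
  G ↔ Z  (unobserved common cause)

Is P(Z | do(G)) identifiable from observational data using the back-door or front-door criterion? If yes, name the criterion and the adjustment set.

desc(G)\{G}={Z}; candidates ⊆ {D,H,X}.
G↔Z: latent back-door arc(s) into G.
size 0: {}; under {} G still reaches {D,H,X,Z} ∋ Z.
size 1: {D}, {H}, {X}; under {D} G still reaches {H,X,Z} ∋ Z.
size 2: {D,H}, {D,X}, {H,X}; under {D,H} G still reaches {Z} ∋ Z.
G↔Z cannot be blocked by any observed set — no back-door set.
No mediator lies on a directed G→…→Z path.
Neither criterion identifies P(Z|do(G)) in this graph.

P(Z|do(G)): not identifiable (no BD/FD set).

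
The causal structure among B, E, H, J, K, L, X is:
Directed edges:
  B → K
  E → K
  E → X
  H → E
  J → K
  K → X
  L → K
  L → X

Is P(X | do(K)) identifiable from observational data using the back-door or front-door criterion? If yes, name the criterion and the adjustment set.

desc(K)\{K}={X}; candidates ⊆ {B,E,H,J,L}.
size 0: {}; under {} K still reaches {B,E,H,J,L,X} ∋ X.
size 1: {B}, {E}, {H} …(+2); under {B} K still reaches {E,H,J,L,X} ∋ X.
{E,L}: K⊥X given {E,L} in G with K→· removed — back-door holds.
P(X|do(K)) = Σ_{E,L} P(X|K,E,L)·P(E,L).

P(X|do(K)): backdoor, adjust for {E, L}.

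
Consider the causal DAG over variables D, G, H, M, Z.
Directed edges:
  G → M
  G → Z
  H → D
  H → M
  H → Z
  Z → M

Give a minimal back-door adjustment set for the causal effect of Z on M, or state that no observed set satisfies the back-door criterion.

desc(Z)\{Z}={M}; candidates ⊆ {D,G,H}.
size 0: {}; under {} Z still reaches {D,G,H,M} ∋ M.
size 1: {D}, {G}, {H}; under {D} Z still reaches {G,H,M} ∋ M.
{G,H}: Z⊥M given {G,H} in G with Z→· removed — back-door holds.

Z→M: minimal back-door set {G, H}.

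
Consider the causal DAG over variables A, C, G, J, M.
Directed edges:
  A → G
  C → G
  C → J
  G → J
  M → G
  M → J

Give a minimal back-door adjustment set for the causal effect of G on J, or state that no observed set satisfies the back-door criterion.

desc(G)\{G}={J}; candidates ⊆ {A,C,M}.
size 0: {}; under {} G still reaches {A,C,J,M} ∋ J.
size 1: {A}, {C}, {M}; under {A} G still reaches {C,J,M} ∋ J.
{C,M}: G⊥J given {C,M} in G with G→· removed — back-door holds.

G→J: minimal back-door set {C, M}.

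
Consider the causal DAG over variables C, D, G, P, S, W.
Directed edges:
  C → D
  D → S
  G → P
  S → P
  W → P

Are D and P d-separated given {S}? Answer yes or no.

Yes — D ⊥ P | {S}.

Bayes-Ball from D | {S} reaches {C}.
P ∉ reach(D|{S}) ⇒ D ⊥ P | {S}.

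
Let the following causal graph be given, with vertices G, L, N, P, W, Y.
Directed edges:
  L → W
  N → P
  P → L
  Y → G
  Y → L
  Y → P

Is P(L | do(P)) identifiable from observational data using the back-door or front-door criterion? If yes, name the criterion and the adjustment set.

P(L|do(P)): backdoor, adjust for {Y}.

desc(P)\{P}={L,W}; candidates ⊆ {G,N,Y}.
size 0: {}; under {} P still reaches {G,L,N,W,Y} ∋ L.
{Y}: P⊥L given {Y} in G with P→· removed — back-door holds.
P(L|do(P)) = Σ_{Y} P(L|P,Y)·P(Y).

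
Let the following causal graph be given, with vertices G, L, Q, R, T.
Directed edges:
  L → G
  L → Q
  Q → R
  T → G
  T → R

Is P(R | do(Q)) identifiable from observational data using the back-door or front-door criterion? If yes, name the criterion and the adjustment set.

desc(Q)\{Q}={R}; candidates ⊆ {G,L,T}.
∅: Q⊥R given ∅ in G with Q→· removed — back-door holds.
P(R|do(Q)) = P(R|Q) — no adjustment needed.

P(R|do(Q)): backdoor, adjust for ∅.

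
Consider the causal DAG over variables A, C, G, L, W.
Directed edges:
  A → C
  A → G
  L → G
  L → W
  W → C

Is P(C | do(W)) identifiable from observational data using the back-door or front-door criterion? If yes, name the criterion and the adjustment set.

P(C|do(W)): backdoor, adjust for ∅.

desc(W)\{W}={C}; candidates ⊆ {A,G,L}.
∅: W⊥C given ∅ in G with W→· removed — back-door holds.
P(C|do(W)) = P(C|W) — no adjustment needed.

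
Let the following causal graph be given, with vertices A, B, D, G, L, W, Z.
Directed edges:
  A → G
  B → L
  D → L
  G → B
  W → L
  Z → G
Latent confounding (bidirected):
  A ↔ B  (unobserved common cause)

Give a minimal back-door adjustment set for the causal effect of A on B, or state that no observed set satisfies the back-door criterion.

desc(A)\{A}={B,G,L}; candidates ⊆ {D,W,Z}.
A↔B: latent back-door arc(s) into A.
size 0: {}; under {} A still reaches {B,L} ∋ B.
size 1: {D}, {W}, {Z}; under {D} A still reaches {B,L} ∋ B.
size 2: {D,W}, {D,Z}, {W,Z}; under {D,W} A still reaches {B,L} ∋ B.
A↔B cannot be blocked by any observed set — no back-door set.

A→B: no observed back-door set.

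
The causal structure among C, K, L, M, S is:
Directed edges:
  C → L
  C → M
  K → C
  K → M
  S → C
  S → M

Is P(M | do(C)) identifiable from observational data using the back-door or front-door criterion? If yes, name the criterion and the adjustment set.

desc(C)\{C}={L,M}; candidates ⊆ {K,S}.
size 0: {}; under {} C still reaches {K,M,S} ∋ M.
size 1: {K}, {S}; under {K} C still reaches {M,S} ∋ M.
{K,S}: C⊥M given {K,S} in G with C→· removed — back-door holds.
P(M|do(C)) = Σ_{K,S} P(M|C,K,S)·P(K,S).

P(M|do(C)): backdoor, adjust for {K, S}.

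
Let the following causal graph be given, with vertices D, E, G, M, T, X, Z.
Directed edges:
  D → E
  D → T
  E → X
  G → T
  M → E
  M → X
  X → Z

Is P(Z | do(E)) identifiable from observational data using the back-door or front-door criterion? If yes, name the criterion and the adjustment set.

desc(E)\{E}={X,Z}; candidates ⊆ {D,G,M,T}.
size 0: {}; under {} E still reaches {D,M,T,X,Z} ∋ Z.
{M}: E⊥Z given {M} in G with E→· removed — back-door holds.
P(Z|do(E)) = Σ_{M} P(Z|E,M)·P(M).

P(Z|do(E)): backdoor, adjust for {M}.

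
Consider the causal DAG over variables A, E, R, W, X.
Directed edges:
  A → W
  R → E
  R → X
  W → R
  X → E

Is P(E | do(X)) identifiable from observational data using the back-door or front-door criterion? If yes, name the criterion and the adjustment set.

P(E|do(X)): backdoor, adjust for {R}.

desc(X)\{X}={E}; candidates ⊆ {A,R,W}.
size 0: {}; under {} X still reaches {A,E,R,W} ∋ E.
{R}: X⊥E given {R} in G with X→· removed — back-door holds.
P(E|do(X)) = Σ_{R} P(E|X,R)·P(R).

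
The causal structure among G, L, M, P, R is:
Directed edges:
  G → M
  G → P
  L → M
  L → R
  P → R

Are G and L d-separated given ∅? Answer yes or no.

Bayes-Ball from G | ∅ reaches {M,P,R}.
L ∉ reach(G|∅) ⇒ G ⊥ L | ∅.

Yes — G ⊥ L | ∅.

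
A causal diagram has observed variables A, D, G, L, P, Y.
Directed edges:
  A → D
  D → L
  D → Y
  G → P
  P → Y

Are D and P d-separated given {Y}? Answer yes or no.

Bayes-Ball from D | {Y} reaches {A,G,L,P}.
P ∈ reach(D|{Y}) ⇒ D ⊥̸ P | {Y}.

No — D and P are d-connected given {Y}.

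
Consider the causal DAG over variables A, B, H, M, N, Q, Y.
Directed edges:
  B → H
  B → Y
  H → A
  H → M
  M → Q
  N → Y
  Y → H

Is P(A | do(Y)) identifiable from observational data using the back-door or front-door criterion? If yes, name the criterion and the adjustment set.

P(A|do(Y)): backdoor, adjust for {B}.

desc(Y)\{Y}={A,H,M,Q}; candidates ⊆ {B,N}.
size 0: {}; under {} Y still reaches {A,B,H,M,N,Q} ∋ A.
{B}: Y⊥A given {B} in G with Y→· removed — back-door holds.
P(A|do(Y)) = Σ_{B} P(A|Y,B)·P(B).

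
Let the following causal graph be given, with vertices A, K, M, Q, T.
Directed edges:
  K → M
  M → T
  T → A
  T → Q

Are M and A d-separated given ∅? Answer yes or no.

Bayes-Ball from M | ∅ reaches {A,K,Q,T}.
A ∈ reach(M|∅) ⇒ M ⊥̸ A | ∅.

No — M and A are d-connected given ∅.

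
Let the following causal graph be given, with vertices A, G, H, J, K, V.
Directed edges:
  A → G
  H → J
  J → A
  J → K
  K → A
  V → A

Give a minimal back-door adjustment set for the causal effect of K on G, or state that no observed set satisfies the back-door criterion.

K→G: minimal back-door set {J}.

desc(K)\{K}={A,G}; candidates ⊆ {H,J,V}.
size 0: {}; under {} K still reaches {A,G,H,J} ∋ G.
{J}: K⊥G given {J} in G with K→· removed — back-door holds.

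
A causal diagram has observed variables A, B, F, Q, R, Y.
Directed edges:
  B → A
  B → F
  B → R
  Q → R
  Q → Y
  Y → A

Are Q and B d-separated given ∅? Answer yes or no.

Yes — Q ⊥ B | ∅.

Bayes-Ball from Q | ∅ reaches {A,R,Y}.
B ∉ reach(Q|∅) ⇒ Q ⊥ B | ∅.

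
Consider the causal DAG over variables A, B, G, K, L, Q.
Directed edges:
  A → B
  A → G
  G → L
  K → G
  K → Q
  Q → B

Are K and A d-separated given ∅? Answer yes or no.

Yes — K ⊥ A | ∅.

Bayes-Ball from K | ∅ reaches {B,G,L,Q}.
A ∉ reach(K|∅) ⇒ K ⊥ A | ∅.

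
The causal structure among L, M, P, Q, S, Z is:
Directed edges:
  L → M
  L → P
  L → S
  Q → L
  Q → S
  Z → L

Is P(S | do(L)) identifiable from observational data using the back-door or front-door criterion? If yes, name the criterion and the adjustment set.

P(S|do(L)): backdoor, adjust for {Q}.

desc(L)\{L}={M,P,S}; candidates ⊆ {Q,Z}.
size 0: {}; under {} L still reaches {Q,S,Z} ∋ S.
{Q}: L⊥S given {Q} in G with L→· removed — back-door holds.
P(S|do(L)) = Σ_{Q} P(S|L,Q)·P(Q).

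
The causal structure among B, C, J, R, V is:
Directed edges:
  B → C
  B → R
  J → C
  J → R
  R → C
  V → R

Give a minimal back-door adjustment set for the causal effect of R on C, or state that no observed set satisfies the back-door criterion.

R→C: minimal back-door set {B, J}.

desc(R)\{R}={C}; candidates ⊆ {B,J,V}.
size 0: {}; under {} R still reaches {B,C,J,V} ∋ C.
size 1: {B}, {J}, {V}; under {B} R still reaches {C,J,V} ∋ C.
{B,J}: R⊥C given {B,J} in G with R→· removed — back-door holds.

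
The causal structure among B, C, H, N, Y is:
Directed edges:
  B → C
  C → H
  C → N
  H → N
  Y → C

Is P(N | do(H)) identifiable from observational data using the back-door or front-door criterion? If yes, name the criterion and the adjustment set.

desc(H)\{H}={N}; candidates ⊆ {B,C,Y}.
size 0: {}; under {} H still reaches {B,C,N,Y} ∋ N.
{C}: H⊥N given {C} in G with H→· removed — back-door holds.
P(N|do(H)) = Σ_{C} P(N|H,C)·P(C).

P(N|do(H)): backdoor, adjust for {C}.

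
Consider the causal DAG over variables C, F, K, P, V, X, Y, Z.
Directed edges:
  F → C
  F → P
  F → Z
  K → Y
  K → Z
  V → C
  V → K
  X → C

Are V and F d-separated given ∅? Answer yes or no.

Bayes-Ball from V | ∅ reaches {C,K,Y,Z}.
F ∉ reach(V|∅) ⇒ V ⊥ F | ∅.

Yes — V ⊥ F | ∅.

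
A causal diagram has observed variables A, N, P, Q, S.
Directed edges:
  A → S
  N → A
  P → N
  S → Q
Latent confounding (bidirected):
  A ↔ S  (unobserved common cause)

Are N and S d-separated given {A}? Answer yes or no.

Bayes-Ball from N | {A} reaches {P,Q,S}.
S ∈ reach(N|{A}) ⇒ N ⊥̸ S | {A}.

No — N and S are d-connected given {A}.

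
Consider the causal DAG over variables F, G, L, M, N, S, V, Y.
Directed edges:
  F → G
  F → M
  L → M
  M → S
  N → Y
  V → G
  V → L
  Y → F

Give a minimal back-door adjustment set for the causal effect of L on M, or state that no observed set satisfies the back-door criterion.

desc(L)\{L}={M,S}; candidates ⊆ {F,G,N,V,Y}.
∅: L⊥M given ∅ in G with L→· removed — back-door holds.

L→M: minimal back-door set ∅.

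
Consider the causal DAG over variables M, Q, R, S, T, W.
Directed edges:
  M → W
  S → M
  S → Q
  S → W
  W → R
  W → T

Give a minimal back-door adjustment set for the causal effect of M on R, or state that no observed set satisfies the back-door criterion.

M→R: minimal back-door set {S}.

desc(M)\{M}={R,T,W}; candidates ⊆ {Q,S}.
size 0: {}; under {} M still reaches {Q,R,S,T,W} ∋ R.
{S}: M⊥R given {S} in G with M→· removed — back-door holds.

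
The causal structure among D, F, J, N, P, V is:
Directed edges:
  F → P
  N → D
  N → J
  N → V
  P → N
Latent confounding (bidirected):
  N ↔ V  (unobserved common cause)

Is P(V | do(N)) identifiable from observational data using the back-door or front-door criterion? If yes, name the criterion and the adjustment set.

P(V|do(N)): not identifiable (no BD/FD set).

desc(N)\{N}={D,J,V}; candidates ⊆ {F,P}.
N↔V: latent back-door arc(s) into N.
size 0: {}; under {} N still reaches {F,P,V} ∋ V.
size 1: {F}, {P}; under {F} N still reaches {P,V} ∋ V.
size 2: {F,P}; under {F,P} N still reaches {V} ∋ V.
N↔V cannot be blocked by any observed set — no back-door set.
No mediator lies on a directed N→…→V path.
Neither criterion identifies P(V|do(N)) in this graph.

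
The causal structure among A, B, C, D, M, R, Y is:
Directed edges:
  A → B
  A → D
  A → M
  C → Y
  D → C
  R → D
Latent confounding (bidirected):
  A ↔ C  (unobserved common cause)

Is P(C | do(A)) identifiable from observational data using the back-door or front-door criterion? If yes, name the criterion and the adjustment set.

P(C|do(A)): frontdoor, adjust for {D}.

desc(A)\{A}={B,C,D,M,Y}; candidates ⊆ {R}.
A↔C: latent back-door arc(s) into A.
size 0: {}; under {} A still reaches {C,Y} ∋ C.
size 1: {R}; under {R} A still reaches {C,Y} ∋ C.
A↔C cannot be blocked by any observed set — no back-door set.
{D}: (i) intercepts every directed A→C path; (ii) no back-door A→{D}; (iii) {A} blocks every back-door {D}→C. Front-door holds.
P(C|do(A)) = Σ_{D} P(D|A) Σ_{A'} P(C|D,A')P(A').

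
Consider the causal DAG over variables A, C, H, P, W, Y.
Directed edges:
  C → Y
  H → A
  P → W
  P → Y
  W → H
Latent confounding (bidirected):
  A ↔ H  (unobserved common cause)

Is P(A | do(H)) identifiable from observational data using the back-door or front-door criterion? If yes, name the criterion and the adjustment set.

P(A|do(H)): not identifiable (no BD/FD set).

desc(H)\{H}={A}; candidates ⊆ {C,P,W,Y}.
H↔A: latent back-door arc(s) into H.
size 0: {}; under {} H still reaches {A,P,W,Y} ∋ A.
size 1: {C}, {P}, {W} …(+1); under {C} H still reaches {A,P,W,Y} ∋ A.
size 2: {C,P}, {C,W}, {C,Y} …(+3); under {C,P} H still reaches {A,W} ∋ A.
H↔A cannot be blocked by any observed set — no back-door set.
No mediator lies on a directed H→…→A path.
Neither criterion identifies P(A|do(H)) in this graph.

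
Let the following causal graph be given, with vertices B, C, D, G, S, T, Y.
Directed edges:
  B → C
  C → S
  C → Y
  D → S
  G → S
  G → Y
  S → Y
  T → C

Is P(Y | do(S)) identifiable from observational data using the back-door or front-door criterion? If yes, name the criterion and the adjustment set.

desc(S)\{S}={Y}; candidates ⊆ {B,C,D,G,T}.
size 0: {}; under {} S still reaches {B,C,D,G,T,Y} ∋ Y.
size 1: {B}, {C}, {D} …(+2); under {B} S still reaches {C,D,G,T,Y} ∋ Y.
{C,G}: S⊥Y given {C,G} in G with S→· removed — back-door holds.
P(Y|do(S)) = Σ_{C,G} P(Y|S,C,G)·P(C,G).

P(Y|do(S)): backdoor, adjust for {C, G}.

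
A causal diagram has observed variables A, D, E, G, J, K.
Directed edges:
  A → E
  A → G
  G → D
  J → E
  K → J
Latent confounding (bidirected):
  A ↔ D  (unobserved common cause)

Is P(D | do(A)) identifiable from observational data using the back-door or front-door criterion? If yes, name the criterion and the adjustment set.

desc(A)\{A}={D,E,G}; candidates ⊆ {J,K}.
A↔D: latent back-door arc(s) into A.
size 0: {}; under {} A still reaches {D} ∋ D.
size 1: {J}, {K}; under {J} A still reaches {D} ∋ D.
size 2: {J,K}; under {J,K} A still reaches {D} ∋ D.
A↔D cannot be blocked by any observed set — no back-door set.
{G}: (i) intercepts every directed A→D path; (ii) no back-door A→{G}; (iii) {A} blocks every back-door {G}→D. Front-door holds.
P(D|do(A)) = Σ_{G} P(G|A) Σ_{A'} P(D|G,A')P(A').

P(D|do(A)): frontdoor, adjust for {G}.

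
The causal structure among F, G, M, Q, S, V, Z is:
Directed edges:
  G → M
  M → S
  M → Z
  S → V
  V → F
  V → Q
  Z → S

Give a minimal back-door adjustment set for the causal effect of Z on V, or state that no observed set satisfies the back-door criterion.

Z→V: minimal back-door set {M}.

desc(Z)\{Z}={F,Q,S,V}; candidates ⊆ {G,M}.
size 0: {}; under {} Z still reaches {F,G,M,Q,S,V} ∋ V.
{M}: Z⊥V given {M} in G with Z→· removed — back-door holds.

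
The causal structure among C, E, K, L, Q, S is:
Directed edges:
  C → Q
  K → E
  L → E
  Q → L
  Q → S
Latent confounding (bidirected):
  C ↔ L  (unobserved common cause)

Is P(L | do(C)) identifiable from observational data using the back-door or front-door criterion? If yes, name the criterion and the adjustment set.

desc(C)\{C}={E,L,Q,S}; candidates ⊆ {K}.
C↔L: latent back-door arc(s) into C.
size 0: {}; under {} C still reaches {E,L} ∋ L.
size 1: {K}; under {K} C still reaches {E,L} ∋ L.
C↔L cannot be blocked by any observed set — no back-door set.
{Q}: (i) intercepts every directed C→L path; (ii) no back-door C→{Q}; (iii) {C} blocks every back-door {Q}→L. Front-door holds.
P(L|do(C)) = Σ_{Q} P(Q|C) Σ_{C'} P(L|Q,C')P(C').

P(L|do(C)): frontdoor, adjust for {Q}.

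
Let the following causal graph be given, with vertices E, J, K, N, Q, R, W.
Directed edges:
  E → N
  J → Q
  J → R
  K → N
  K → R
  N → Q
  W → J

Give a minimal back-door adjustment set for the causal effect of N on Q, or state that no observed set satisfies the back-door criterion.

N→Q: minimal back-door set ∅.

desc(N)\{N}={Q}; candidates ⊆ {E,J,K,R,W}.
∅: N⊥Q given ∅ in G with N→· removed — back-door holds.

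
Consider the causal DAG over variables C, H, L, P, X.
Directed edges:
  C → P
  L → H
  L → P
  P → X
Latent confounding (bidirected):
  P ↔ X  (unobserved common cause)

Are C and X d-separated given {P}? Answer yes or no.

No — C and X are d-connected given {P}.

Bayes-Ball from C | {P} reaches {H,L,X}.
X ∈ reach(C|{P}) ⇒ C ⊥̸ X | {P}.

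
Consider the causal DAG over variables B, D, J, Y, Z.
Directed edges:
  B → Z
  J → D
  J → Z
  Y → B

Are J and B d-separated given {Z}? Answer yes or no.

Bayes-Ball from J | {Z} reaches {B,D,Y}.
B ∈ reach(J|{Z}) ⇒ J ⊥̸ B | {Z}.

No — J and B are d-connected given {Z}.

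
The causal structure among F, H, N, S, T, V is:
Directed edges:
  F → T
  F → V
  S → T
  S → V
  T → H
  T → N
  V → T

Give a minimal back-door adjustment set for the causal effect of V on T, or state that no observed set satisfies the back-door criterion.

desc(V)\{V}={H,N,T}; candidates ⊆ {F,S}.
size 0: {}; under {} V still reaches {F,H,N,S,T} ∋ T.
size 1: {F}, {S}; under {F} V still reaches {H,N,S,T} ∋ T.
{F,S}: V⊥T given {F,S} in G with V→· removed — back-door holds.

V→T: minimal back-door set {F, S}.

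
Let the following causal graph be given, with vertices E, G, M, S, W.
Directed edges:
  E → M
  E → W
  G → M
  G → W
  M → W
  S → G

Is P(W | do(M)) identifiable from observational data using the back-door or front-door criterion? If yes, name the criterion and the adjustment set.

desc(M)\{M}={W}; candidates ⊆ {E,G,S}.
size 0: {}; under {} M still reaches {E,G,S,W} ∋ W.
size 1: {E}, {G}, {S}; under {E} M still reaches {G,S,W} ∋ W.
{E,G}: M⊥W given {E,G} in G with M→· removed — back-door holds.
P(W|do(M)) = Σ_{E,G} P(W|M,E,G)·P(E,G).

P(W|do(M)): backdoor, adjust for {E, G}.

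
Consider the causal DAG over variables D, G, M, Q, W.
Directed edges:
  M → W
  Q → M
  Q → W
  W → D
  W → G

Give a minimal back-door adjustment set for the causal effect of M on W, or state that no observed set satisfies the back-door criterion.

M→W: minimal back-door set {Q}.

desc(M)\{M}={D,G,W}; candidates ⊆ {Q}.
size 0: {}; under {} M still reaches {D,G,Q,W} ∋ W.
{Q}: M⊥W given {Q} in G with M→· removed — back-door holds.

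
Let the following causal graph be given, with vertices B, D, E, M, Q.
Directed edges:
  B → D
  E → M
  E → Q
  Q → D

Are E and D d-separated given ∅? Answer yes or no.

No — E and D are d-connected given ∅.

Bayes-Ball from E | ∅ reaches {D,M,Q}.
D ∈ reach(E|∅) ⇒ E ⊥̸ D | ∅.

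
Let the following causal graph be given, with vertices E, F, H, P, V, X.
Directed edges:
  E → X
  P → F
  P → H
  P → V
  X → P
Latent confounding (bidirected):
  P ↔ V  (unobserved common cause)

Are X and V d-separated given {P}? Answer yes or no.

No — X and V are d-connected given {P}.

Bayes-Ball from X | {P} reaches {E,V}.
V ∈ reach(X|{P}) ⇒ X ⊥̸ V | {P}.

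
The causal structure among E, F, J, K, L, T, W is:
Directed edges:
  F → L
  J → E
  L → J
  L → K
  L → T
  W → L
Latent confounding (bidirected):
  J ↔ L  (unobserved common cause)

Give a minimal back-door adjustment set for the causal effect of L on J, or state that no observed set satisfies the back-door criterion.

desc(L)\{L}={E,J,K,T}; candidates ⊆ {F,W}.
L↔J: latent back-door arc(s) into L.
size 0: {}; under {} L still reaches {E,F,J,W} ∋ J.
size 1: {F}, {W}; under {F} L still reaches {E,J,W} ∋ J.
size 2: {F,W}; under {F,W} L still reaches {E,J} ∋ J.
L↔J cannot be blocked by any observed set — no back-door set.

L→J: no observed back-door set.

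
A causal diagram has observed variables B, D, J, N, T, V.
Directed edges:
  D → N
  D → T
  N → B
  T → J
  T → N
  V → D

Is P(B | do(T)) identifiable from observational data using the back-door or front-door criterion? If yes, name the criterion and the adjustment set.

desc(T)\{T}={B,J,N}; candidates ⊆ {D,V}.
size 0: {}; under {} T still reaches {B,D,N,V} ∋ B.
{D}: T⊥B given {D} in G with T→· removed — back-door holds.
P(B|do(T)) = Σ_{D} P(B|T,D)·P(D).

P(B|do(T)): backdoor, adjust for {D}.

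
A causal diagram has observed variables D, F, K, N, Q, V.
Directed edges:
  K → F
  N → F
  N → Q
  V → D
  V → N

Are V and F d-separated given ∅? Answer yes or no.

Bayes-Ball from V | ∅ reaches {D,F,N,Q}.
F ∈ reach(V|∅) ⇒ V ⊥̸ F | ∅.

No — V and F are d-connected given ∅.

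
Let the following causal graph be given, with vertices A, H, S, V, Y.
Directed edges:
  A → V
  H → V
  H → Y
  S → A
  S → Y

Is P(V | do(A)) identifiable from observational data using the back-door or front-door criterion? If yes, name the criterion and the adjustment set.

desc(A)\{A}={V}; candidates ⊆ {H,S,Y}.
∅: A⊥V given ∅ in G with A→· removed — back-door holds.
P(V|do(A)) = P(V|A) — no adjustment needed.

P(V|do(A)): backdoor, adjust for ∅.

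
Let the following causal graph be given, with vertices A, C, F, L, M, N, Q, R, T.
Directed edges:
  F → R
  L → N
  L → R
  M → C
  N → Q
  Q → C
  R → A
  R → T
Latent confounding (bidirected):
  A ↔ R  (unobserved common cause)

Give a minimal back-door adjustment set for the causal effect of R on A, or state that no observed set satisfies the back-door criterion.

desc(R)\{R}={A,T}; candidates ⊆ {C,F,L,M,N,Q}.
R↔A: latent back-door arc(s) into R.
size 0: {}; under {} R still reaches {A,C,F,L,N,Q} ∋ A.
size 1: {C}, {F}, {L} …(+3); under {C} R still reaches {A,F,L,M,N,Q} ∋ A.
size 2: {C,F}, {C,L}, {C,M} …(+12); under {C,F} R still reaches {A,L,M,N,Q} ∋ A.
R↔A cannot be blocked by any observed set — no back-door set.

R→A: no observed back-door set.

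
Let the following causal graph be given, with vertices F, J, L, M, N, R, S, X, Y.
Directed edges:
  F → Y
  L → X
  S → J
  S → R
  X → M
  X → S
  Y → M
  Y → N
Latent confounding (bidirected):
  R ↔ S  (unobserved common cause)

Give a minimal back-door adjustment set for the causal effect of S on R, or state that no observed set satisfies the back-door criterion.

desc(S)\{S}={J,R}; candidates ⊆ {F,L,M,N,X,Y}.
S↔R: latent back-door arc(s) into S.
size 0: {}; under {} S still reaches {L,M,R,X} ∋ R.
size 1: {F}, {L}, {M} …(+3); under {F} S still reaches {L,M,R,X} ∋ R.
size 2: {F,L}, {F,M}, {F,N} …(+12); under {F,L} S still reaches {M,R,X} ∋ R.
S↔R cannot be blocked by any observed set — no back-door set.

S→R: no observed back-door set.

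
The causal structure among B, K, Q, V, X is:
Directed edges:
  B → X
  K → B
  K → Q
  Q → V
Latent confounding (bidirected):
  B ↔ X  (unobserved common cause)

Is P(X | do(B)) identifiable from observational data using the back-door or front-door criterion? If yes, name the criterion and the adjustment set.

desc(B)\{B}={X}; candidates ⊆ {K,Q,V}.
B↔X: latent back-door arc(s) into B.
size 0: {}; under {} B still reaches {K,Q,V,X} ∋ X.
size 1: {K}, {Q}, {V}; under {K} B still reaches {X} ∋ X.
size 2: {K,Q}, {K,V}, {Q,V}; under {K,Q} B still reaches {X} ∋ X.
B↔X cannot be blocked by any observed set — no back-door set.
No mediator lies on a directed B→…→X path.
Neither criterion identifies P(X|do(B)) in this graph.

P(X|do(B)): not identifiable (no BD/FD set).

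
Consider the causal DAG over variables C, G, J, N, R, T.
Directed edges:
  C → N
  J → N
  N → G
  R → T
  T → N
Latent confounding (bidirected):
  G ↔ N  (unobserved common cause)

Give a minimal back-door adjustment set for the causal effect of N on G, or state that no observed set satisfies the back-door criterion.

N→G: no observed back-door set.

desc(N)\{N}={G}; candidates ⊆ {C,J,R,T}.
N↔G: latent back-door arc(s) into N.
size 0: {}; under {} N still reaches {C,G,J,R,T} ∋ G.
size 1: {C}, {J}, {R} …(+1); under {C} N still reaches {G,J,R,T} ∋ G.
size 2: {C,J}, {C,R}, {C,T} …(+3); under {C,J} N still reaches {G,R,T} ∋ G.
N↔G cannot be blocked by any observed set — no back-door set.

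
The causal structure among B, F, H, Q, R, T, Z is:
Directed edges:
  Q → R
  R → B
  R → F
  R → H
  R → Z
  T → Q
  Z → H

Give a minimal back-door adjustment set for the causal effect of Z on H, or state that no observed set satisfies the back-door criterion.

desc(Z)\{Z}={H}; candidates ⊆ {B,F,Q,R,T}.
size 0: {}; under {} Z still reaches {B,F,H,Q,R,T} ∋ H.
{R}: Z⊥H given {R} in G with Z→· removed — back-door holds.

Z→H: minimal back-door set {R}.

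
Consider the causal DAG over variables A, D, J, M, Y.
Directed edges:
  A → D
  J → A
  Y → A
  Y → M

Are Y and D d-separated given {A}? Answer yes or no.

Bayes-Ball from Y | {A} reaches {J,M}.
D ∉ reach(Y|{A}) ⇒ Y ⊥ D | {A}.

Yes — Y ⊥ D | {A}.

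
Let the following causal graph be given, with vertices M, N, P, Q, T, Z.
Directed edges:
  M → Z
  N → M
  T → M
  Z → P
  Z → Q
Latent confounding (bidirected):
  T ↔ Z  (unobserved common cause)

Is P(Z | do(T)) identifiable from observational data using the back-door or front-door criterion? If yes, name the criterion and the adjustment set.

desc(T)\{T}={M,P,Q,Z}; candidates ⊆ {N}.
T↔Z: latent back-door arc(s) into T.
size 0: {}; under {} T still reaches {P,Q,Z} ∋ Z.
size 1: {N}; under {N} T still reaches {P,Q,Z} ∋ Z.
T↔Z cannot be blocked by any observed set — no back-door set.
{M}: (i) intercepts every directed T→Z path; (ii) no back-door T→{M}; (iii) {T} blocks every back-door {M}→Z. Front-door holds.
P(Z|do(T)) = Σ_{M} P(M|T) Σ_{T'} P(Z|M,T')P(T').

P(Z|do(T)): frontdoor, adjust for {M}.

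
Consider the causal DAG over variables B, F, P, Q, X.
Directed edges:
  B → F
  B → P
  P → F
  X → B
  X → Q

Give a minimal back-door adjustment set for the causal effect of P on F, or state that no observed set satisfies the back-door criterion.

P→F: minimal back-door set {B}.

desc(P)\{P}={F}; candidates ⊆ {B,Q,X}.
size 0: {}; under {} P still reaches {B,F,Q,X} ∋ F.
{B}: P⊥F given {B} in G with P→· removed — back-door holds.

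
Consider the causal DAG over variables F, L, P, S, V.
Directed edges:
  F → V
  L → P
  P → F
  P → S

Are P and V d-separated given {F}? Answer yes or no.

Yes — P ⊥ V | {F}.

Bayes-Ball from P | {F} reaches {L,S}.
V ∉ reach(P|{F}) ⇒ P ⊥ V | {F}.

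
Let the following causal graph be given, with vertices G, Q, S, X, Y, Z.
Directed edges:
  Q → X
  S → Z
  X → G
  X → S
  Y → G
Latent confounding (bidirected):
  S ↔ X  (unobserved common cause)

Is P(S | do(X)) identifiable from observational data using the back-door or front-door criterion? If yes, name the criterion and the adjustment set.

desc(X)\{X}={G,S,Z}; candidates ⊆ {Q,Y}.
X↔S: latent back-door arc(s) into X.
size 0: {}; under {} X still reaches {Q,S,Z} ∋ S.
size 1: {Q}, {Y}; under {Q} X still reaches {S,Z} ∋ S.
size 2: {Q,Y}; under {Q,Y} X still reaches {S,Z} ∋ S.
X↔S cannot be blocked by any observed set — no back-door set.
No mediator lies on a directed X→…→S path.
Neither criterion identifies P(S|do(X)) in this graph.

P(S|do(X)): not identifiable (no BD/FD set).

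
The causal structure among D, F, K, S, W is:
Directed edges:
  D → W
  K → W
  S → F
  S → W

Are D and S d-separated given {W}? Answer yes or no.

No — D and S are d-connected given {W}.

Bayes-Ball from D | {W} reaches {F,K,S}.
S ∈ reach(D|{W}) ⇒ D ⊥̸ S | {W}.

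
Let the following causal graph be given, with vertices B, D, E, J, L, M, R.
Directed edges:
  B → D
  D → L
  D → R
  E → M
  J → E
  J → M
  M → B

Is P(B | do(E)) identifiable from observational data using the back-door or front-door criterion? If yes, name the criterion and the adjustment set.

desc(E)\{E}={B,D,L,M,R}; candidates ⊆ {J}.
size 0: {}; under {} E still reaches {B,D,J,L,M,R} ∋ B.
{J}: E⊥B given {J} in G with E→· removed — back-door holds.
P(B|do(E)) = Σ_{J} P(B|E,J)·P(J).

P(B|do(E)): backdoor, adjust for {J}.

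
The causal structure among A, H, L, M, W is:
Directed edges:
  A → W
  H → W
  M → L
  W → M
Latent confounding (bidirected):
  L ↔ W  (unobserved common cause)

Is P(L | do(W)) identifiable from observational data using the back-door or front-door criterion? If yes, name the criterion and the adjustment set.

desc(W)\{W}={L,M}; candidates ⊆ {A,H}.
W↔L: latent back-door arc(s) into W.
size 0: {}; under {} W still reaches {A,H,L} ∋ L.
size 1: {A}, {H}; under {A} W still reaches {H,L} ∋ L.
size 2: {A,H}; under {A,H} W still reaches {L} ∋ L.
W↔L cannot be blocked by any observed set — no back-door set.
{M}: (i) intercepts every directed W→L path; (ii) no back-door W→{M}; (iii) {W} blocks every back-door {M}→L. Front-door holds.
P(L|do(W)) = Σ_{M} P(M|W) Σ_{W'} P(L|M,W')P(W').

P(L|do(W)): frontdoor, adjust for {M}.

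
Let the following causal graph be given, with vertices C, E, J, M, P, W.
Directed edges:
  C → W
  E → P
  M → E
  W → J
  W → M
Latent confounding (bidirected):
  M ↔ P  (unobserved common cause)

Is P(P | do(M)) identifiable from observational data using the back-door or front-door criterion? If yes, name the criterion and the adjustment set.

P(P|do(M)): frontdoor, adjust for {E}.

desc(M)\{M}={E,P}; candidates ⊆ {C,J,W}.
M↔P: latent back-door arc(s) into M.
size 0: {}; under {} M still reaches {C,J,P,W} ∋ P.
size 1: {C}, {J}, {W}; under {C} M still reaches {J,P,W} ∋ P.
size 2: {C,J}, {C,W}, {J,W}; under {C,J} M still reaches {P,W} ∋ P.
M↔P cannot be blocked by any observed set — no back-door set.
{E}: (i) intercepts every directed M→P path; (ii) no back-door M→{E}; (iii) {M} blocks every back-door {E}→P. Front-door holds.
P(P|do(M)) = Σ_{E} P(E|M) Σ_{M'} P(P|E,M')P(M').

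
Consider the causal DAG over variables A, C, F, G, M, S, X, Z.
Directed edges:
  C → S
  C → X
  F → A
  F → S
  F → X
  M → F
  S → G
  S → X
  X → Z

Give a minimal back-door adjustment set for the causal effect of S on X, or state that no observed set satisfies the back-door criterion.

S→X: minimal back-door set {C, F}.

desc(S)\{S}={G,X,Z}; candidates ⊆ {A,C,F,M}.
size 0: {}; under {} S still reaches {A,C,F,M,X,Z} ∋ X.
size 1: {A}, {C}, {F} …(+1); under {A} S still reaches {C,F,M,X,Z} ∋ X.
{C,F}: S⊥X given {C,F} in G with S→· removed — back-door holds.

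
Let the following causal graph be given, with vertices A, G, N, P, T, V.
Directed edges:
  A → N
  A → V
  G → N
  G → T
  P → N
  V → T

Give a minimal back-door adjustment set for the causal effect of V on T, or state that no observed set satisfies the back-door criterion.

desc(V)\{V}={T}; candidates ⊆ {A,G,N,P}.
∅: V⊥T given ∅ in G with V→· removed — back-door holds.

V→T: minimal back-door set ∅.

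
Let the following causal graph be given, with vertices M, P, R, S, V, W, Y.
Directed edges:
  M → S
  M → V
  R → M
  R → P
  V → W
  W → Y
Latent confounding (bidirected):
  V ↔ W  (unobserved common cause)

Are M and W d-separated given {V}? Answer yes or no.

Bayes-Ball from M | {V} reaches {P,R,S,W,Y}.
W ∈ reach(M|{V}) ⇒ M ⊥̸ W | {V}.

No — M and W are d-connected given {V}.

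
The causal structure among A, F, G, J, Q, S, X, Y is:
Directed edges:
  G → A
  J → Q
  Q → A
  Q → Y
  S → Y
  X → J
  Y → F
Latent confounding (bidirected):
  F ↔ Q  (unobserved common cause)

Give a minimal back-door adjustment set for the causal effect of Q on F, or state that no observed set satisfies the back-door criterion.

Q→F: no observed back-door set.

desc(Q)\{Q}={A,F,Y}; candidates ⊆ {G,J,S,X}.
Q↔F: latent back-door arc(s) into Q.
size 0: {}; under {} Q still reaches {F,J,X} ∋ F.
size 1: {G}, {J}, {S} …(+1); under {G} Q still reaches {F,J,X} ∋ F.
size 2: {G,J}, {G,S}, {G,X} …(+3); under {G,J} Q still reaches {F} ∋ F.
Q↔F cannot be blocked by any observed set — no back-door set.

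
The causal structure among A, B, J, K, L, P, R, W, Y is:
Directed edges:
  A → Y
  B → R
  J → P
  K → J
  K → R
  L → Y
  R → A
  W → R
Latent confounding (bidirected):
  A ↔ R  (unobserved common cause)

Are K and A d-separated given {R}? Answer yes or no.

No — K and A are d-connected given {R}.

Bayes-Ball from K | {R} reaches {A,B,J,P,W,Y}.
A ∈ reach(K|{R}) ⇒ K ⊥̸ A | {R}.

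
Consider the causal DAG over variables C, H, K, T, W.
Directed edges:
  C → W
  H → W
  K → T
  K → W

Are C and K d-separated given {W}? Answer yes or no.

Bayes-Ball from C | {W} reaches {H,K,T}.
K ∈ reach(C|{W}) ⇒ C ⊥̸ K | {W}.

No — C and K are d-connected given {W}.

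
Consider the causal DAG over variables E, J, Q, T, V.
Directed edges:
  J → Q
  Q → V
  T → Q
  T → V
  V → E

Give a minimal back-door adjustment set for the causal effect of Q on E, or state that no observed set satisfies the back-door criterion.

desc(Q)\{Q}={E,V}; candidates ⊆ {J,T}.
size 0: {}; under {} Q still reaches {E,J,T,V} ∋ E.
{T}: Q⊥E given {T} in G with Q→· removed — back-door holds.

Q→E: minimal back-door set {T}.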